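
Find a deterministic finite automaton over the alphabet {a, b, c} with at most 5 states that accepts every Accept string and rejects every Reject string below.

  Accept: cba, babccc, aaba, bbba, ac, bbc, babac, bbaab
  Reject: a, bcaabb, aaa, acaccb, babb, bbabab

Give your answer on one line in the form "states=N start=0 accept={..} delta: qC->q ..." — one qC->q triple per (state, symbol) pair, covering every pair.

State merging on the prefix tree: take the shortest (then alphabetical) example prefix whose next move is undefined and point that move at state 0, else 1, else 2, ...; a target is out if some Accept/Reject pair would then sit in one state with the same input left (inseparable). If every existing state is out, open a new one.
a: 0a undefined. 0a->0: ok.
b: 0b undefined. 0b->0: no, aaba/a meet in 0. Open state 1: 0b->1.
c: 0c undefined. 0c->0: no, ac/a meet in 0. 0c->1: ok.
ba: 1a undefined. 1a->0: no, aaba/a meet in 0. 1a->1: ok.
bb: 1b undefined. 1b->0: no, cba/a meet in 0. 1b->1: no, cba/babb meet in 1. Open state 2: 1b->2.
bc: 1c undefined. 1c->0: ok.
bba: 2a undefined. 2a->0: no, cba/a meet in 0. 2a->1: no, babac/a meet in 0. 2a->2: no, cba/bcaabb meet in 2. Open state 3: 2a->3.
bbb: 2b undefined. 2b->0: no, bbba/a meet in 0. 2b->1: no, aaba/babb meet in 1. 2b->2: ok.
bbc: 2c undefined. 2c->0: no, babccc/a meet in 0. 2c->1: ok.
bbaa: 3a undefined. 3a->0: ok.
bbab: 3b undefined. 3b->0: no, babccc/bbabab meet in 1. 3b->1: ok.
babac: 3c undefined. 3c->0: no, babac/a meet in 0. 3c->1: ok.
All examples now run through 4 states with every (state, symbol) defined. Accept strings end in {1,3}, Reject strings end in {0,2}; accept={1,3}.

states=4 start=0 accept={1,3} delta: 0a->0 0b->1 0c->1 1a->1 1b->2 1c->0 2a->3 2b->2 2c->1 3a->0 3b->1 3c->1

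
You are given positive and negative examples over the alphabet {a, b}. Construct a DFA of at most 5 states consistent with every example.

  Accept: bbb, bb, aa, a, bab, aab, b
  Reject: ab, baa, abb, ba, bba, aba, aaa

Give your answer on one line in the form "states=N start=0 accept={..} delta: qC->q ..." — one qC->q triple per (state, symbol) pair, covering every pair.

Fold the examples into a partial DFA from state 0: repeatedly fix the first undefined (state, symbol) met by the shortest-then-alphabetical prefix, trying targets in increasing order and rejecting any under which an Accept and a Reject string meet in one state with the same remainder; add a state when all current targets are rejected. Accepting states are where Accept strings end.
a: 0a undefined. 0a->0: no, bb/abb meet in 0 with "bb" left. Open state 1: 0a->1.
b: 0b undefined. 0b->0: no, aa/baa meet in 1 with "a" left. 0b->1: no, bbb/abb meet in 1 with "bb" left. Open state 2: 0b->2.
aa: 1a undefined. 1a->0: no, a/aaa meet in 1. 1a->1: no, aa/aaa meet in 1. 1a->2: ok.
ab: 1b undefined. 1b->0: no, aa/abb meet in 2. 1b->1: no, aa/aba meet in 2. 1b->2: no, bb/abb meet in 2 with "b" left. Open state 3: 1b->3.
ba: 2a undefined. 2a->0: no, a/baa meet in 1. 2a->1: no, aa/baa meet in 2. 2a->2: no, aa/baa meet in 2. 2a->3: no, bab/abb meet in 3 with "b" left. Open state 4: 2a->4.
bb: 2b undefined. 2b->0: no, a/bba meet in 1. 2b->1: no, bbb/ab meet in 3. 2b->2: ok.
aba: 3a undefined. 3a->0: ok.
abb: 3b undefined. 3b->0: ok.
baa: 4a undefined. 4a->0: ok.
bab: 4b undefined. 4b->0: no, bab/baa meet in 0. 4b->1: ok.
All examples now run through 5 states with every (state, symbol) defined. Accept strings end in {1,2}, Reject strings end in {0,3,4}; accept={1,2}.

states=5 start=0 accept={1,2} delta: 0a->1 0b->2 1a->2 1b->3 2a->4 2b->2 3a->0 3b->0 4a->0 4b->1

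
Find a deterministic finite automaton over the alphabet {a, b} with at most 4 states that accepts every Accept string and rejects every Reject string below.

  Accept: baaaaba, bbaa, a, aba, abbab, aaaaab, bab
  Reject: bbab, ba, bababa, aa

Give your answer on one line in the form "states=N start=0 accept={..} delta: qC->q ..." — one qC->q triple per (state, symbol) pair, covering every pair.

State merging on the prefix tree: take the shortest (then alphabetical) example prefix whose next move is undefined and point that move at state 0, else 1, else 2, ...; a target is out if some Accept/Reject pair would then sit in one state with the same input left (inseparable). If every existing state is out, open a new one.
a: 0a undefined. 0a->0: no, a/aa meet in 0. Open state 1: 0a->1.
b: 0b undefined. 0b->0: no, bbaa/aa meet in 1 with "a" left. 0b->1: ok.
aa: 1a undefined. 1a->0: ok.
ab: 1b undefined. 1b->0: no, bbaa/bbab meet in 0. 1b->1: no, baaaaba/ba meet in 0. Open state 2: 1b->2.
aba: 2a undefined. 2a->0: no, baaaaba/ba meet in 0. 2a->1: no, bbaa/ba meet in 0. 2a->2: ok.
abb: 2b undefined. 2b->0: ok.
All examples now run through 3 states with every (state, symbol) defined. Accept strings end in {1,2}, Reject strings end in {0}; accept={1,2}.

states=3 start=0 accept={1,2} delta: 0a->1 0b->1 1a->0 1b->2 2a->2 2b->0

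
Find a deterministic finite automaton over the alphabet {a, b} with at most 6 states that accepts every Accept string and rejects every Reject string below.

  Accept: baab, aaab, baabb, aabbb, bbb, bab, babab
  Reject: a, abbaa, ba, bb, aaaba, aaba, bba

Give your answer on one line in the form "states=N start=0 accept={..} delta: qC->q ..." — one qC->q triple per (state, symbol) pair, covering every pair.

states=4 start=0 accept={1,3} delta: 0a->0 0b->1 1a->2 1b->0 2a->2 2b->3 3a->0 3b->1

Fold the examples into a partial DFA from state 0: repeatedly fix the first undefined (state, symbol) met by the shortest-then-alphabetical prefix, trying targets in increasing order and rejecting any under which an Accept and a Reject string meet in one state with the same remainder; add a state when all current targets are rejected. Accepting states are where Accept strings end.
a: 0a undefined. 0a->0: ok.
b: 0b undefined. 0b->0: no, baab/a meet in 0. Open state 1: 0b->1.
ba: 1a undefined. 1a->0: no, baabb/bb meet in 1 with "b" left. 1a->1: no, baab/bb meet in 1 with "b" left. Open state 2: 1a->2.
bb: 1b undefined. 1b->0: ok.
baa: 2a undefined. 2a->0: no, baabb/a meet in 0. 2a->1: no, baab/a meet in 0. 2a->2: ok.
bab: 2b undefined. 2b->0: no, baab/a meet in 0. 2b->1: no, baabb/a meet in 0. 2b->2: no, baab/ba meet in 2. Open state 3: 2b->3.
baba: 3a undefined. 3a->0: ok.
baabb: 3b undefined. 3b->0: no, baabb/a meet in 0. 3b->1: ok.
All examples now run through 4 states with every (state, symbol) defined. Accept strings end in {1,3}, Reject strings end in {0,2}; accept={1,3}.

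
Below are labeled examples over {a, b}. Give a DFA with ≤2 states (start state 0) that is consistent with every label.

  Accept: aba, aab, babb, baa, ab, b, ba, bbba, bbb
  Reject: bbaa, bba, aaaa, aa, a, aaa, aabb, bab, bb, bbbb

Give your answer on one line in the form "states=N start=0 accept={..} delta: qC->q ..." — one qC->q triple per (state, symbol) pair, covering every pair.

State merging on the prefix tree: take the shortest (then alphabetical) example prefix whose next move is undefined and point that move at state 0, else 1, else 2, ...; a target is out if some Accept/Reject pair would then sit in one state with the same input left (inseparable). If every existing state is out, open a new one.
a: 0a undefined. 0a->0: ok.
b: 0b undefined. 0b->0: no, aba/bbaa meet in 0. Open state 1: 0b->1.
ba: 1a undefined. 1a->0: no, aba/aaaa meet in 0. 1a->1: ok.
bb: 1b undefined. 1b->0: ok.
All examples now run through 2 states with every (state, symbol) defined. Accept strings end in {1}, Reject strings end in {0}; accept={1}.

states=2 start=0 accept={1} delta: 0a->0 0b->1 1a->1 1b->0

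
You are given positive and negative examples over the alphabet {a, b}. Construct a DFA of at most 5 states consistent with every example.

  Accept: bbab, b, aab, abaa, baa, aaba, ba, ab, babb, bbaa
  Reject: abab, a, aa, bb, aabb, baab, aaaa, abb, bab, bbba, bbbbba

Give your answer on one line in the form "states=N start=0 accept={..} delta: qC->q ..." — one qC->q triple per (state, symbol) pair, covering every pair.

states=5 start=0 accept={1,4} delta: 0a->0 0b->1 1a->1 1b->2 2a->3 2b->4 3a->1 3b->1 4a->0 4b->1

Grow the machine one transition at a time. Run the examples from 0; the earliest place one falls off (shortest prefix, ties alphabetical) gets sent to the lowest-numbered state that keeps every Accept/Reject pair distinguishable — a pair clashes when both reach the same state with identical unread suffix — and to a fresh state only if none does.
a: 0a undefined. 0a->0: ok.
b: 0b undefined. 0b->0: no, bbab/abab meet in 0. Open state 1: 0b->1.
ba: 1a undefined. 1a->0: no, b/abab meet in 1. 1a->1: ok.
bb: 1b undefined. 1b->0: no, bbab/bbba meet in 1. 1b->1: no, bbab/abab meet in 1. Open state 2: 1b->2.
bba: 2a undefined. 2a->0: no, bbaa/a meet in 0. 2a->1: no, bbab/abab meet in 2. 2a->2: no, bbaa/abab meet in 2. Open state 3: 2a->3.
bbb: 2b undefined. 2b->0: no, babb/a meet in 0. 2b->1: no, b/bbba meet in 1. 2b->2: no, babb/abab meet in 2. 2b->3: no, bbaa/bbba meet in 3 with "a" left. Open state 4: 2b->4.
bbaa: 3a undefined. 3a->0: no, bbaa/a meet in 0. 3a->1: ok.
bbab: 3b undefined. 3b->0: no, bbab/a meet in 0. 3b->1: ok.
bbba: 4a undefined. 4a->0: ok.
bbbb: 4b undefined. 4b->0: no, bbab/bbbbba meet in 1. 4b->1: ok.
All examples now run through 5 states with every (state, symbol) defined. Accept strings end in {1,4}, Reject strings end in {0,2,3}; accept={1,4}.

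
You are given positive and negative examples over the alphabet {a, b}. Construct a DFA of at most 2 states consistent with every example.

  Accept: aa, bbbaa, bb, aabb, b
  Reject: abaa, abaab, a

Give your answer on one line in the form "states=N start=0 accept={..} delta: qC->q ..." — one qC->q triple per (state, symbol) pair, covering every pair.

Grow the machine one transition at a time. Run the examples from 0; the earliest place one falls off (shortest prefix, ties alphabetical) gets sent to the lowest-numbered state that keeps every Accept/Reject pair distinguishable — a pair clashes when both reach the same state with identical unread suffix — and to a fresh state only if none does.
a: 0a undefined. 0a->0: no, aa/a meet in 0. Open state 1: 0a->1.
b: 0b undefined. 0b->0: ok.
aa: 1a undefined. 1a->0: ok.
ab: 1b undefined. 1b->0: no, aa/abaa meet in 0. 1b->1: ok.
All examples now run through 2 states with every (state, symbol) defined. Accept strings end in {0}, Reject strings end in {1}; accept={0}.

states=2 start=0 accept={0} delta: 0a->1 0b->0 1a->0 1b->1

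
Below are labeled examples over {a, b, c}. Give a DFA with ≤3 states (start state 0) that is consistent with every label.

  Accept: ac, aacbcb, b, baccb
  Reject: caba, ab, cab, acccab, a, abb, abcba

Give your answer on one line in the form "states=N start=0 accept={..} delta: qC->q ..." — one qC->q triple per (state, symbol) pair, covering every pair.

states=3 start=0 accept={0} delta: 0a->1 0b->0 0c->0 1a->0 1b->2 1c->0 2a->1 2b->1 2c->0

State merging on the prefix tree: take the shortest (then alphabetical) example prefix whose next move is undefined and point that move at state 0, else 1, else 2, ...; a target is out if some Accept/Reject pair would then sit in one state with the same input left (inseparable). If every existing state is out, open a new one.
a: 0a undefined. 0a->0: no, b/ab meet in 0 with "b" left. Open state 1: 0a->1.
b: 0b undefined. 0b->0: ok.
c: 0c undefined. 0c->0: ok.
aa: 1a undefined. 1a->0: ok.
ab: 1b undefined. 1b->0: no, aacbcb/ab meet in 0. 1b->1: no, aacbcb/caba meet in 0. Open state 2: 1b->2.
ac: 1c undefined. 1c->0: ok.
abb: 2b undefined. 2b->0: no, ac/abb meet in 0. 2b->1: ok.
abc: 2c undefined. 2c->0: ok.
caba: 2a undefined. 2a->0: no, ac/caba meet in 0. 2a->1: ok.
All examples now run through 3 states with every (state, symbol) defined. Accept strings end in {0}, Reject strings end in {1,2}; accept={0}.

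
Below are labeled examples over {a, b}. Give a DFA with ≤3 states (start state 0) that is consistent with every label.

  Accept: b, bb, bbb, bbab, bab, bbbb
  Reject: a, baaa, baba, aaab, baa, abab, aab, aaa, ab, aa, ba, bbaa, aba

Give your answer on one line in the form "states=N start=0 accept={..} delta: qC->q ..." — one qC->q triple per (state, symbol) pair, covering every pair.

Grow the machine one transition at a time. Run the examples from 0; the earliest place one falls off (shortest prefix, ties alphabetical) gets sent to the lowest-numbered state that keeps every Accept/Reject pair distinguishable — a pair clashes when both reach the same state with identical unread suffix — and to a fresh state only if none does.
a: 0a undefined. 0a->0: no, b/aaab meet in 0 with "b" left. Open state 1: 0a->1.
b: 0b undefined. 0b->0: no, bbab/ab meet in 1 with "b" left. 0b->1: no, b/a meet in 1. Open state 2: 0b->2.
aa: 1a undefined. 1a->0: no, b/aab meet in 2. 1a->1: ok.
ab: 1b undefined. 1b->0: ok.
ba: 2a undefined. 2a->0: ok.
bb: 2b undefined. 2b->0: no, bb/baba meet in 0. 2b->1: no, bb/a meet in 1. 2b->2: ok.
All examples now run through 3 states with every (state, symbol) defined. Accept strings end in {2}, Reject strings end in {0,1}; accept={2}.

states=3 start=0 accept={2} delta: 0a->1 0b->2 1a->1 1b->0 2a->0 2b->2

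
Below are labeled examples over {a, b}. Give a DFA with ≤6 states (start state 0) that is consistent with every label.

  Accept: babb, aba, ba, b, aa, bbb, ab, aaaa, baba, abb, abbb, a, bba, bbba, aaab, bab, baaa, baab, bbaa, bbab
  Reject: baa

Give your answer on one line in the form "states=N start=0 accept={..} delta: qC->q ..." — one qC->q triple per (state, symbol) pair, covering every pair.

Grow the machine one transition at a time. Run the examples from 0; the earliest place one falls off (shortest prefix, ties alphabetical) gets sent to the lowest-numbered state that keeps every Accept/Reject pair distinguishable — a pair clashes when both reach the same state with identical unread suffix — and to a fresh state only if none does.
a: 0a undefined. 0a->0: ok.
b: 0b undefined. 0b->0: no, babb/baa meet in 0. Open state 1: 0b->1.
ba: 1a undefined. 1a->0: no, aba/baa meet in 0. 1a->1: no, aba/baa meet in 1. Open state 2: 1a->2.
bb: 1b undefined. 1b->0: ok.
baa: 2a undefined. 2a->0: no, aa/baa meet in 0. 2a->1: no, b/baa meet in 1. 2a->2: no, aba/baa meet in 2. Open state 3: 2a->3.
bab: 2b undefined. 2b->0: ok.
baaa: 3a undefined. 3a->0: ok.
baab: 3b undefined. 3b->0: ok.
All examples now run through 4 states with every (state, symbol) defined. Accept strings end in {0,1,2}, Reject strings end in {3}; accept={0,1,2}.

states=4 start=0 accept={0,1,2} delta: 0a->0 0b->1 1a->2 1b->0 2a->3 2b->0 3a->0 3b->0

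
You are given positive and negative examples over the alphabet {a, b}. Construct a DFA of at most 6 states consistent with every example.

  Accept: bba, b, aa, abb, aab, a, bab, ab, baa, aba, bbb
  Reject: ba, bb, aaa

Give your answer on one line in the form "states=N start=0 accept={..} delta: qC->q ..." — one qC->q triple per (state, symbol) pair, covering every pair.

State merging on the prefix tree: take the shortest (then alphabetical) example prefix whose next move is undefined and point that move at state 0, else 1, else 2, ...; a target is out if some Accept/Reject pair would then sit in one state with the same input left (inseparable). If every existing state is out, open a new one.
a: 0a undefined. 0a->0: no, aa/aaa meet in 0. Open state 1: 0a->1.
b: 0b undefined. 0b->0: no, bba/ba meet in 1. 0b->1: no, aa/ba meet in 1 with "a" left. Open state 2: 0b->2.
aa: 1a undefined. 1a->0: no, a/aaa meet in 1. 1a->1: no, aa/aaa meet in 1. 1a->2: no, aab/bb meet in 2 with "b" left. Open state 3: 1a->3.
ab: 1b undefined. 1b->0: ok.
ba: 2a undefined. 2a->0: no, ab/ba meet in 0. 2a->1: no, a/ba meet in 1. 2a->2: no, b/ba meet in 2. 2a->3: no, aa/ba meet in 3. Open state 4: 2a->4.
bb: 2b undefined. 2b->0: no, ab/bb meet in 0. 2b->1: no, a/bb meet in 1. 2b->2: no, bba/ba meet in 4. 2b->3: no, bba/aaa meet in 3 with "a" left. 2b->4: ok.
aaa: 3a undefined. 3a->0: no, ab/aaa meet in 0. 3a->1: no, a/aaa meet in 1. 3a->2: no, b/aaa meet in 2. 3a->3: no, aa/aaa meet in 3. 3a->4: ok.
aab: 3b undefined. 3b->0: ok.
baa: 4a undefined. 4a->0: ok.
bab: 4b undefined. 4b->0: ok.
All examples now run through 5 states with every (state, symbol) defined. Accept strings end in {0,1,2,3}, Reject strings end in {4}; accept={0,1,2,3}.

states=5 start=0 accept={0,1,2,3} delta: 0a->1 0b->2 1a->3 1b->0 2a->4 2b->4 3a->4 3b->0 4a->0 4b->0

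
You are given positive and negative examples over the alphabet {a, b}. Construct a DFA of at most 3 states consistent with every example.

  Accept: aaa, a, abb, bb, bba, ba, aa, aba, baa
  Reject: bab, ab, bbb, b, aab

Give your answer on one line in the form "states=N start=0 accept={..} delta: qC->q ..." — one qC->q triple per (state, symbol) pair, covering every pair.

State merging on the prefix tree: take the shortest (then alphabetical) example prefix whose next move is undefined and point that move at state 0, else 1, else 2, ...; a target is out if some Accept/Reject pair would then sit in one state with the same input left (inseparable). If every existing state is out, open a new one.
a: 0a undefined. 0a->0: ok.
b: 0b undefined. 0b->0: no, aaa/bab meet in 0. Open state 1: 0b->1.
ba: 1a undefined. 1a->0: ok.
bb: 1b undefined. 1b->0: ok.
All examples now run through 2 states with every (state, symbol) defined. Accept strings end in {0}, Reject strings end in {1}; accept={0}.

states=2 start=0 accept={0} delta: 0a->0 0b->1 1a->0 1b->0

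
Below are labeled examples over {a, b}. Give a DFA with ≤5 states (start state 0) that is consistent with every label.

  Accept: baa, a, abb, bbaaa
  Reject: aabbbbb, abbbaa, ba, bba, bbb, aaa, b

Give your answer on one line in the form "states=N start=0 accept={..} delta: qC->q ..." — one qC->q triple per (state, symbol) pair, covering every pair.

Fold the examples into a partial DFA from state 0: repeatedly fix the first undefined (state, symbol) met by the shortest-then-alphabetical prefix, trying targets in increasing order and rejecting any under which an Accept and a Reject string meet in one state with the same remainder; add a state when all current targets are rejected. Accepting states are where Accept strings end.
a: 0a undefined. 0a->0: no, a/aaa meet in 0. Open state 1: 0a->1.
b: 0b undefined. 0b->0: no, a/ba meet in 1. 0b->1: no, baa/aaa meet in 1 with "aa" left. Open state 2: 0b->2.
aa: 1a undefined. 1a->0: no, a/aaa meet in 1. 1a->1: no, a/aaa meet in 1. 1a->2: ok.
ab: 1b undefined. 1b->0: no, abb/b meet in 2. 1b->1: ok.
ba: 2a undefined. 2a->0: ok.
bb: 2b undefined. 2b->0: no, baa/bba meet in 1. 2b->1: no, baa/aabbbbb meet in 1. 2b->2: no, bbaaa/aabbbbb meet in 2. Open state 3: 2b->3.
bba: 3a undefined. 3a->0: no, bbaaa/b meet in 2. 3a->1: no, baa/bba meet in 1. 3a->2: ok.
bbb: 3b undefined. 3b->0: ok.
All examples now run through 4 states with every (state, symbol) defined. Accept strings end in {1}, Reject strings end in {0,2}; accept={1}.

states=4 start=0 accept={1} delta: 0a->1 0b->2 1a->2 1b->1 2a->0 2b->3 3a->2 3b->0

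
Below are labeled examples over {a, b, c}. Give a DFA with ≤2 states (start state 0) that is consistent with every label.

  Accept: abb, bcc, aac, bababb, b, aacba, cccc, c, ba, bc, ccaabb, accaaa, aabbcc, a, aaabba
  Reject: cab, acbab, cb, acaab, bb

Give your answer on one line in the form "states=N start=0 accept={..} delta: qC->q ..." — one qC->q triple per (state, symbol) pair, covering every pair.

states=2 start=0 accept={1} delta: 0a->1 0b->1 0c->1 1a->1 1b->0 1c->1

Fold the examples into a partial DFA from state 0: repeatedly fix the first undefined (state, symbol) met by the shortest-then-alphabetical prefix, trying targets in increasing order and rejecting any under which an Accept and a Reject string meet in one state with the same remainder; add a state when all current targets are rejected. Accepting states are where Accept strings end.
a: 0a undefined. 0a->0: no, abb/bb meet in 0 with "bb" left. Open state 1: 0a->1.
b: 0b undefined. 0b->0: no, b/bb meet in 0. 0b->1: ok.
c: 0c undefined. 0c->0: no, b/cb meet in 1. 0c->1: ok.
aa: 1a undefined. 1a->0: no, aac/cab meet in 1. 1a->1: ok.
ab: 1b undefined. 1b->0: ok.
ac: 1c undefined. 1c->0: no, aac/cab meet in 0. 1c->1: ok.
All examples now run through 2 states with every (state, symbol) defined. Accept strings end in {1}, Reject strings end in {0}; accept={1}.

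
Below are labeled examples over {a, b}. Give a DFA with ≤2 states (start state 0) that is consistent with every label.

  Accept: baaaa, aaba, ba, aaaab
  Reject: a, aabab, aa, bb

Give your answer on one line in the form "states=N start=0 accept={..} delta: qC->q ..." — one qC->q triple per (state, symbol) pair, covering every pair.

State merging on the prefix tree: take the shortest (then alphabetical) example prefix whose next move is undefined and point that move at state 0, else 1, else 2, ...; a target is out if some Accept/Reject pair would then sit in one state with the same input left (inseparable). If every existing state is out, open a new one.
a: 0a undefined. 0a->0: ok.
b: 0b undefined. 0b->0: no, baaaa/a meet in 0. Open state 1: 0b->1.
ba: 1a undefined. 1a->0: no, baaaa/a meet in 0. 1a->1: ok.
bb: 1b undefined. 1b->0: ok.
All examples now run through 2 states with every (state, symbol) defined. Accept strings end in {1}, Reject strings end in {0}; accept={1}.

states=2 start=0 accept={1} delta: 0a->0 0b->1 1a->1 1b->0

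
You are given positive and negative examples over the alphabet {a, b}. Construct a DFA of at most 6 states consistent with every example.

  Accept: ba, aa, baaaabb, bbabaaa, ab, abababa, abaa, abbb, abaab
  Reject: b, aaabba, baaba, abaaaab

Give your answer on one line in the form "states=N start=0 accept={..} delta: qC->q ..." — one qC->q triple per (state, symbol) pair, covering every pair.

states=5 start=0 accept={1,2,4} delta: 0a->1 0b->0 1a->1 1b->2 2a->3 2b->2 3a->4 3b->3 4a->2 4b->1

State merging on the prefix tree: take the shortest (then alphabetical) example prefix whose next move is undefined and point that move at state 0, else 1, else 2, ...; a target is out if some Accept/Reject pair would then sit in one state with the same input left (inseparable). If every existing state is out, open a new one.
a: 0a undefined. 0a->0: no, ab/b meet in 0 with "b" left. Open state 1: 0a->1.
b: 0b undefined. 0b->0: ok.
aa: 1a undefined. 1a->0: no, ba/baaba meet in 1. 1a->1: ok.
ab: 1b undefined. 1b->0: no, ba/aaabba meet in 1. 1b->1: no, ba/aaabba meet in 1. Open state 2: 1b->2.
aba: 2a undefined. 2a->0: no, ab/abaaaab meet in 2. 2a->1: no, ba/baaba meet in 1. 2a->2: no, baaaabb/abaaaab meet in 2 with "b" left. Open state 3: 2a->3.
abb: 2b undefined. 2b->0: no, ba/aaabba meet in 1. 2b->1: no, ba/aaabba meet in 1. 2b->2: ok.
abaa: 3a undefined. 3a->0: no, baaaabb/abaaaab meet in 2. 3a->1: no, baaaabb/abaaaab meet in 2. 3a->2: no, baaaabb/abaaaab meet in 2. 3a->3: no, bbabaaa/aaabba meet in 3. Open state 4: 3a->4.
abab: 3b undefined. 3b->0: no, abababa/aaabba meet in 3. 3b->1: no, abababa/aaabba meet in 3. 3b->2: no, abababa/aaabba meet in 3. 3b->3: ok.
abaaa: 4a undefined. 4a->0: no, baaaabb/abaaaab meet in 2. 4a->1: no, baaaabb/abaaaab meet in 2. 4a->2: ok.
abaab: 4b undefined. 4b->0: no, abaab/b meet in 0. 4b->1: ok.
All examples now run through 5 states with every (state, symbol) defined. Accept strings end in {1,2,4}, Reject strings end in {0,3}; accept={1,2,4}.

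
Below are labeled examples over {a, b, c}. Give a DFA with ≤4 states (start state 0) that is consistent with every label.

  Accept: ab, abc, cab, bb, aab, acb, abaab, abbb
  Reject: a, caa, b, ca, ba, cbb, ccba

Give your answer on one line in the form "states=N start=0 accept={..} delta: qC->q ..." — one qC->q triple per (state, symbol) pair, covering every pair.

states=3 start=0 accept={2} delta: 0a->1 0b->1 0c->1 1a->1 1b->2 1c->1 2a->0 2b->1 2c->2

Fold the examples into a partial DFA from state 0: repeatedly fix the first undefined (state, symbol) met by the shortest-then-alphabetical prefix, trying targets in increasing order and rejecting any under which an Accept and a Reject string meet in one state with the same remainder; add a state when all current targets are rejected. Accepting states are where Accept strings end.
a: 0a undefined. 0a->0: no, ab/b meet in 0 with "b" left. Open state 1: 0a->1.
b: 0b undefined. 0b->0: no, bb/b meet in 0. 0b->1: ok.
c: 0c undefined. 0c->0: no, ab/cbb meet in 1 with "b" left. 0c->1: ok.
aa: 1a undefined. 1a->0: no, cab/a meet in 1. 1a->1: ok.
ab: 1b undefined. 1b->0: no, abc/a meet in 1. 1b->1: no, ab/a meet in 1. Open state 2: 1b->2.
ac: 1c undefined. 1c->0: no, acb/a meet in 1. 1c->1: ok.
aba: 2a undefined. 2a->0: ok.
abb: 2b undefined. 2b->0: no, abbb/a meet in 1. 2b->1: ok.
abc: 2c undefined. 2c->0: no, abc/ccba meet in 0. 2c->1: no, abc/a meet in 1. 2c->2: ok.
All examples now run through 3 states with every (state, symbol) defined. Accept strings end in {2}, Reject strings end in {0,1}; accept={2}.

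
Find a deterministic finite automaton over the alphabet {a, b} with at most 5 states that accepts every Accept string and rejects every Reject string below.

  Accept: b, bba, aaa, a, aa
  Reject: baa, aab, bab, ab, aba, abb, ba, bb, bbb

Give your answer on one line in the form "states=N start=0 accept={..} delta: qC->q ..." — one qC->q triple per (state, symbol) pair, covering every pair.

State merging on the prefix tree: take the shortest (then alphabetical) example prefix whose next move is undefined and point that move at state 0, else 1, else 2, ...; a target is out if some Accept/Reject pair would then sit in one state with the same input left (inseparable). If every existing state is out, open a new one.
a: 0a undefined. 0a->0: no, b/aab meet in 0 with "b" left. Open state 1: 0a->1.
b: 0b undefined. 0b->0: no, b/bb meet in 0. 0b->1: no, bba/aba meet in 1 with "ba" left. Open state 2: 0b->2.
aa: 1a undefined. 1a->0: no, b/aab meet in 2. 1a->1: ok.
ab: 1b undefined. 1b->0: no, b/abb meet in 2. 1b->1: no, aaa/aab meet in 1. 1b->2: no, b/aab meet in 2. Open state 3: 1b->3.
ba: 2a undefined. 2a->0: no, b/bab meet in 2. 2a->1: no, aaa/baa meet in 1. 2a->2: no, b/baa meet in 2. 2a->3: ok.
bb: 2b undefined. 2b->0: no, b/bbb meet in 2. 2b->1: no, bba/bb meet in 1. 2b->2: no, b/bb meet in 2. 2b->3: no, bba/baa meet in 3 with "a" left. Open state 4: 2b->4.
aba: 3a undefined. 3a->0: ok.
abb: 3b undefined. 3b->0: ok.
bba: 4a undefined. 4a->0: no, bba/baa meet in 0. 4a->1: ok.
bbb: 4b undefined. 4b->0: ok.
All examples now run through 5 states with every (state, symbol) defined. Accept strings end in {1,2}, Reject strings end in {0,3,4}; accept={1,2}.

states=5 start=0 accept={1,2} delta: 0a->1 0b->2 1a->1 1b->3 2a->3 2b->4 3a->0 3b->0 4a->1 4b->0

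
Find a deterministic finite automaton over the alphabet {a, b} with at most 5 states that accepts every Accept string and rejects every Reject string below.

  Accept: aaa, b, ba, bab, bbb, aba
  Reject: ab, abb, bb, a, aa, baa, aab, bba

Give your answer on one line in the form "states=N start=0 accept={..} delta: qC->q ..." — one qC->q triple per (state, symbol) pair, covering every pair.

State merging on the prefix tree: take the shortest (then alphabetical) example prefix whose next move is undefined and point that move at state 0, else 1, else 2, ...; a target is out if some Accept/Reject pair would then sit in one state with the same input left (inseparable). If every existing state is out, open a new one.
a: 0a undefined. 0a->0: no, aaa/a meet in 0. Open state 1: 0a->1.
b: 0b undefined. 0b->0: no, b/bb meet in 0. 0b->1: no, aaa/baa meet in 1 with "aa" left. Open state 2: 0b->2.
aa: 1a undefined. 1a->0: no, aaa/a meet in 1. 1a->1: no, aaa/a meet in 1. 1a->2: no, b/aa meet in 2. Open state 3: 1a->3.
ab: 1b undefined. 1b->0: no, b/abb meet in 2. 1b->1: no, aba/aa meet in 3. 1b->2: no, b/ab meet in 2. 1b->3: ok.
ba: 2a undefined. 2a->0: ok.
bb: 2b undefined. 2b->0: no, ba/bb meet in 0. 2b->1: no, bbb/ab meet in 3. 2b->2: no, b/bb meet in 2. 2b->3: no, aaa/bba meet in 3 with "a" left. Open state 4: 2b->4.
aaa: 3a undefined. 3a->0: ok.
aab: 3b undefined. 3b->0: no, aaa/abb meet in 0. 3b->1: ok.
bba: 4a undefined. 4a->0: no, aaa/bba meet in 0. 4a->1: ok.
bbb: 4b undefined. 4b->0: ok.
All examples now run through 5 states with every (state, symbol) defined. Accept strings end in {0,2}, Reject strings end in {1,3,4}; accept={0,2}.

states=5 start=0 accept={0,2} delta: 0a->1 0b->2 1a->3 1b->3 2a->0 2b->4 3a->0 3b->1 4a->1 4b->0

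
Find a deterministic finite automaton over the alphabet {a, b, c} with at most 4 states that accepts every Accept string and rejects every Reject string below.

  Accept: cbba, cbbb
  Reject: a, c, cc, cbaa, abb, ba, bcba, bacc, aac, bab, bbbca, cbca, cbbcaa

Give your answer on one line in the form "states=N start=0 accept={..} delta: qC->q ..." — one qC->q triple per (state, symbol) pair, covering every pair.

states=4 start=0 accept={2} delta: 0a->0 0b->0 0c->1 1a->0 1b->2 1c->0 2a->0 2b->3 2c->0 3a->2 3b->2 3c->0

State merging on the prefix tree: take the shortest (then alphabetical) example prefix whose next move is undefined and point that move at state 0, else 1, else 2, ...; a target is out if some Accept/Reject pair would then sit in one state with the same input left (inseparable). If every existing state is out, open a new one.
a: 0a undefined. 0a->0: ok.
b: 0b undefined. 0b->0: ok.
c: 0c undefined. 0c->0: no, cbba/a meet in 0. Open state 1: 0c->1.
cb: 1b undefined. 1b->0: no, cbba/a meet in 0. 1b->1: no, cbba/bcba meet in 1 with "a" left. Open state 2: 1b->2.
cc: 1c undefined. 1c->0: ok.
cba: 2a undefined. 2a->0: ok.
cbb: 2b undefined. 2b->0: no, cbba/a meet in 0. 2b->1: no, cbba/bbbca meet in 1 with "a" left. 2b->2: no, cbba/a meet in 0. Open state 3: 2b->3.
cbc: 2c undefined. 2c->0: ok.
cbba: 3a undefined. 3a->0: no, cbba/a meet in 0. 3a->1: no, cbba/c meet in 1. 3a->2: ok.
cbbb: 3b undefined. 3b->0: no, cbbb/a meet in 0. 3b->1: no, cbbb/c meet in 1. 3b->2: ok.
cbbc: 3c undefined. 3c->0: ok.
bbbca: 1a undefined. 1a->0: ok.
All examples now run through 4 states with every (state, symbol) defined. Accept strings end in {2}, Reject strings end in {0,1}; accept={2}.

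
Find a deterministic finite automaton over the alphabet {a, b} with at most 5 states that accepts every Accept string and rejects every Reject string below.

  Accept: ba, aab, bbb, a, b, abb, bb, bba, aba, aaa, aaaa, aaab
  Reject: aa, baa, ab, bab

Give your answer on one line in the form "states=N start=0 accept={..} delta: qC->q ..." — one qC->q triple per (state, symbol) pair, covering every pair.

states=3 start=0 accept={0,1} delta: 0a->1 0b->0 1a->2 1b->2 2a->0 2b->0

State merging on the prefix tree: take the shortest (then alphabetical) example prefix whose next move is undefined and point that move at state 0, else 1, else 2, ...; a target is out if some Accept/Reject pair would then sit in one state with the same input left (inseparable). If every existing state is out, open a new one.
a: 0a undefined. 0a->0: no, aab/ab meet in 0 with "b" left. Open state 1: 0a->1.
b: 0b undefined. 0b->0: ok.
aa: 1a undefined. 1a->0: no, aab/aa meet in 0. 1a->1: no, ba/aa meet in 1. Open state 2: 1a->2.
ab: 1b undefined. 1b->0: no, bbb/ab meet in 0. 1b->1: no, ba/ab meet in 1. 1b->2: ok.
aaa: 2a undefined. 2a->0: ok.
aab: 2b undefined. 2b->0: ok.
All examples now run through 3 states with every (state, symbol) defined. Accept strings end in {0,1}, Reject strings end in {2}; accept={0,1}.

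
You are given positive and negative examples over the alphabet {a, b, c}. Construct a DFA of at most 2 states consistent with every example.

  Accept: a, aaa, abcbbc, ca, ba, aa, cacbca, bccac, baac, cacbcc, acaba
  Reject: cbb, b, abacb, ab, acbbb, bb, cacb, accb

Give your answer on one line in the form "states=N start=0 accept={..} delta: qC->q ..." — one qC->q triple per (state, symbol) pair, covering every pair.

states=2 start=0 accept={0} delta: 0a->0 0b->1 0c->0 1a->0 1b->1 1c->0

Grow the machine one transition at a time. Run the examples from 0; the earliest place one falls off (shortest prefix, ties alphabetical) gets sent to the lowest-numbered state that keeps every Accept/Reject pair distinguishable — a pair clashes when both reach the same state with identical unread suffix — and to a fresh state only if none does.
a: 0a undefined. 0a->0: ok.
b: 0b undefined. 0b->0: no, a/b meet in 0. Open state 1: 0b->1.
c: 0c undefined. 0c->0: ok.
ba: 1a undefined. 1a->0: ok.
bb: 1b undefined. 1b->0: no, a/cbb meet in 0. 1b->1: ok.
bc: 1c undefined. 1c->0: ok.
All examples now run through 2 states with every (state, symbol) defined. Accept strings end in {0}, Reject strings end in {1}; accept={0}.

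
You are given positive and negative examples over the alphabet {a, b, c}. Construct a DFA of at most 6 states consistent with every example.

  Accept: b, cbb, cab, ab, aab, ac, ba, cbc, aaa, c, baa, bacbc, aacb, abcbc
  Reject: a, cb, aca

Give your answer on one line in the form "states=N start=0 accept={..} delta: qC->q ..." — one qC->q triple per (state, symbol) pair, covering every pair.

states=4 start=0 accept={0,2,3} delta: 0a->1 0b->2 0c->2 1a->3 1b->0 1c->0 2a->3 2b->1 2c->0 3a->0 3b->0 3c->0

Grow the machine one transition at a time. Run the examples from 0; the earliest place one falls off (shortest prefix, ties alphabetical) gets sent to the lowest-numbered state that keeps every Accept/Reject pair distinguishable — a pair clashes when both reach the same state with identical unread suffix — and to a fresh state only if none does.
a: 0a undefined. 0a->0: no, aaa/a meet in 0. Open state 1: 0a->1.
b: 0b undefined. 0b->0: no, ba/a meet in 1. 0b->1: no, b/a meet in 1. Open state 2: 0b->2.
c: 0c undefined. 0c->0: no, b/cb meet in 2. 0c->1: no, ab/cb meet in 1 with "b" left. 0c->2: ok.
aa: 1a undefined. 1a->0: no, aaa/a meet in 1. 1a->1: no, aaa/a meet in 1. 1a->2: no, aab/cb meet in 2 with "b" left. Open state 3: 1a->3.
ab: 1b undefined. 1b->0: ok.
ac: 1c undefined. 1c->0: ok.
ba: 2a undefined. 2a->0: no, baa/a meet in 1. 2a->1: no, ba/a meet in 1. 2a->2: no, cab/cb meet in 2 with "b" left. 2a->3: ok.
cb: 2b undefined. 2b->0: no, ab/cb meet in 0. 2b->1: ok.
aaa: 3a undefined. 3a->0: ok.
aab: 3b undefined. 3b->0: ok.
aac: 3c undefined. 3c->0: ok.
bacbc: 2c undefined. 2c->0: ok.
All examples now run through 4 states with every (state, symbol) defined. Accept strings end in {0,2,3}, Reject strings end in {1}; accept={0,2,3}.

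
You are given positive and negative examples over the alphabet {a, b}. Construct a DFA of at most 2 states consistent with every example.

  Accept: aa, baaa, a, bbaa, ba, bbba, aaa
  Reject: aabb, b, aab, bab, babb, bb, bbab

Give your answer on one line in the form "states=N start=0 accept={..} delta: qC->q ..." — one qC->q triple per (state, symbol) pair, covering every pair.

Fold the examples into a partial DFA from state 0: repeatedly fix the first undefined (state, symbol) met by the shortest-then-alphabetical prefix, trying targets in increasing order and rejecting any under which an Accept and a Reject string meet in one state with the same remainder; add a state when all current targets are rejected. Accepting states are where Accept strings end.
a: 0a undefined. 0a->0: ok.
b: 0b undefined. 0b->0: no, aa/aabb meet in 0. Open state 1: 0b->1.
ba: 1a undefined. 1a->0: ok.
bb: 1b undefined. 1b->0: no, aa/aabb meet in 0. 1b->1: ok.
All examples now run through 2 states with every (state, symbol) defined. Accept strings end in {0}, Reject strings end in {1}; accept={0}.

states=2 start=0 accept={0} delta: 0a->0 0b->1 1a->0 1b->1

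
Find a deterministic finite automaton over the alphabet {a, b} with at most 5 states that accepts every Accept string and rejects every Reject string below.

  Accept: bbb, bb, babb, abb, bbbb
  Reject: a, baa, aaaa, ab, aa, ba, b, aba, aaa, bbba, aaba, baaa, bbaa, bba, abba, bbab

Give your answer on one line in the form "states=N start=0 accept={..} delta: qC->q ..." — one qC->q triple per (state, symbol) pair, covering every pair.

states=3 start=0 accept={2} delta: 0a->0 0b->1 1a->0 1b->2 2a->0 2b->2

Grow the machine one transition at a time. Run the examples from 0; the earliest place one falls off (shortest prefix, ties alphabetical) gets sent to the lowest-numbered state that keeps every Accept/Reject pair distinguishable — a pair clashes when both reach the same state with identical unread suffix — and to a fresh state only if none does.
a: 0a undefined. 0a->0: ok.
b: 0b undefined. 0b->0: no, bbb/a meet in 0. Open state 1: 0b->1.
ba: 1a undefined. 1a->0: ok.
bb: 1b undefined. 1b->0: no, bbb/ab meet in 1. 1b->1: no, bbb/ab meet in 1. Open state 2: 1b->2.
bba: 2a undefined. 2a->0: ok.
bbb: 2b undefined. 2b->0: no, bbb/a meet in 0. 2b->1: no, bbb/ab meet in 1. 2b->2: ok.
All examples now run through 3 states with every (state, symbol) defined. Accept strings end in {2}, Reject strings end in {0,1}; accept={2}.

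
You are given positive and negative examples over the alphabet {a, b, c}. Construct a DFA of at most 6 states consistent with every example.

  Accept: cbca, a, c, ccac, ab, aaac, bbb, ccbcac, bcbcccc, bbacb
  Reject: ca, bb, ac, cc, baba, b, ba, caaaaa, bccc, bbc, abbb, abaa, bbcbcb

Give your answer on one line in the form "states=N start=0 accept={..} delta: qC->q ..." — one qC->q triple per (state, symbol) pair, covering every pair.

states=6 start=0 accept={1,3} delta: 0a->1 0b->2 0c->1 1a->2 1b->3 1c->2 2a->0 2b->4 2c->2 3a->1 3b->0 3c->0 4a->0 4b->1 4c->5 5a->0 5b->1 5c->3

State merging on the prefix tree: take the shortest (then alphabetical) example prefix whose next move is undefined and point that move at state 0, else 1, else 2, ...; a target is out if some Accept/Reject pair would then sit in one state with the same input left (inseparable). If every existing state is out, open a new one.
a: 0a undefined. 0a->0: no, c/ac meet in 0 with "c" left. Open state 1: 0a->1.
b: 0b undefined. 0b->0: no, a/ba meet in 1. 0b->1: no, a/b meet in 1. Open state 2: 0b->2.
c: 0c undefined. 0c->0: no, a/ca meet in 1. 0c->1: ok.
aa: 1a undefined. 1a->0: no, aaac/ac meet in 1 with "c" left. 1a->1: no, a/ca meet in 1. 1a->2: ok.
ab: 1b undefined. 1b->0: no, cbca/ca meet in 2. 1b->1: no, a/abbb meet in 1. 1b->2: no, ab/ca meet in 2. Open state 3: 1b->3.
ac: 1c undefined. 1c->0: no, ccac/ac meet in 0. 1c->1: no, a/ac meet in 1. 1c->2: ok.
ba: 2a undefined. 2a->0: ok.
bb: 2b undefined. 2b->0: no, a/bbc meet in 1. 2b->1: no, a/bb meet in 1. 2b->2: no, bbb/ca meet in 2. 2b->3: no, ab/bb meet in 3. Open state 4: 2b->4.
bc: 2c undefined. 2c->0: no, bcbcccc/baba meet in 0. 2c->1: no, a/bccc meet in 1. 2c->2: ok.
aba: 3a undefined. 3a->0: no, a/abaa meet in 1. 3a->1: ok.
abb: 3b undefined. 3b->0: ok.
bba: 4a undefined. 4a->0: ok.
bbb: 4b undefined. 4b->0: no, bbb/baba meet in 0. 4b->1: ok.
bbc: 4c undefined. 4c->0: no, ccbcac/ca meet in 2. 4c->1: no, a/bbc meet in 1. 4c->2: no, bcbcccc/ca meet in 2. 4c->3: no, ab/bbc meet in 3. 4c->4: no, bcbcccc/bb meet in 4. Open state 5: 4c->5.
cbc: 3c undefined. 3c->0: ok.
bbcb: 5b undefined. 5b->0: no, ab/bbcbcb meet in 3. 5b->1: ok.
bcbcc: 5c undefined. 5c->0: no, bcbcccc/ca meet in 2. 5c->1: no, bcbcccc/ca meet in 2. 5c->2: no, bcbcccc/ca meet in 2. 5c->3: ok.
ccbca: 5a undefined. 5a->0: ok.
All examples now run through 6 states with every (state, symbol) defined. Accept strings end in {1,3}, Reject strings end in {0,2,4,5}; accept={1,3}.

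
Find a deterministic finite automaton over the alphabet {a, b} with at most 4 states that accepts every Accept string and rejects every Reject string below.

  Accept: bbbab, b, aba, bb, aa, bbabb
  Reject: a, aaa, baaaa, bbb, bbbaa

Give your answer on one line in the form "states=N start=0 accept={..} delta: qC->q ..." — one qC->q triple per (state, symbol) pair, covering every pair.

Grow the machine one transition at a time. Run the examples from 0; the earliest place one falls off (shortest prefix, ties alphabetical) gets sent to the lowest-numbered state that keeps every Accept/Reject pair distinguishable — a pair clashes when both reach the same state with identical unread suffix — and to a fresh state only if none does.
a: 0a undefined. 0a->0: no, aa/a meet in 0. Open state 1: 0a->1.
b: 0b undefined. 0b->0: no, b/bbb meet in 0. 0b->1: no, b/a meet in 1. Open state 2: 0b->2.
aa: 1a undefined. 1a->0: ok.
ab: 1b undefined. 1b->0: no, aba/a meet in 1. 1b->1: ok.
ba: 2a undefined. 2a->0: ok.
bb: 2b undefined. 2b->0: no, bbbab/bbb meet in 2. 2b->1: no, bb/a meet in 1. 2b->2: no, bbbab/bbb meet in 2. Open state 3: 2b->3.
bba: 3a undefined. 3a->0: ok.
bbb: 3b undefined. 3b->0: no, bbbab/a meet in 1. 3b->1: ok.
All examples now run through 4 states with every (state, symbol) defined. Accept strings end in {0,2,3}, Reject strings end in {1}; accept={0,2,3}.

states=4 start=0 accept={0,2,3} delta: 0a->1 0b->2 1a->0 1b->1 2a->0 2b->3 3a->0 3b->1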